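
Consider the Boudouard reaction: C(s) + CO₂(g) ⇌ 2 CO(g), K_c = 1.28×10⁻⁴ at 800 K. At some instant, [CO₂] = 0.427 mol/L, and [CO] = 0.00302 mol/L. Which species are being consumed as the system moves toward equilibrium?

C, CO₂ (reactants)

(C is a pure solid — omitted from Q_c.)
Q_c = [CO]² / [CO₂] = (0.00302)² / (0.427) = 2.14×10⁻⁵
Q_c = 2.14×10⁻⁵ < K_c = 1.28×10⁻⁴: net forward reaction.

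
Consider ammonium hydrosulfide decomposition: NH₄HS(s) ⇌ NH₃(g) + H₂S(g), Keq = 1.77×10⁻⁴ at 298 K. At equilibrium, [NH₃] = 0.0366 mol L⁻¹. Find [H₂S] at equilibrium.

[H₂S] = 0.00484 mol L⁻¹

(NH₄HS is a pure solid — omitted from Keq.)
At equilibrium, Keq = [NH₃]·[H₂S] = 1.77×10⁻⁴.
(0.0366)·([H₂S]) = 1.77×10⁻⁴
[H₂S] = 0.00484 mol L⁻¹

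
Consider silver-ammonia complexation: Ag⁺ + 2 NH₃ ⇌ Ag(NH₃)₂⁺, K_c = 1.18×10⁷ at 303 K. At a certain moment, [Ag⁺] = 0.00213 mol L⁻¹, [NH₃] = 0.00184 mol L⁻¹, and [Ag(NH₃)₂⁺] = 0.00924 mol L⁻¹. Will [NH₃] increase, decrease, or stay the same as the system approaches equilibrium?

decrease

Q_c = [Ag(NH₃)₂⁺] / ([Ag⁺]·[NH₃]²) = (0.00924) / ((0.00213)·(0.00184)²) = 1.28×10⁶
Q_c = 1.28×10⁶ < K_c = 1.18×10⁷: net forward reaction.
NH₃ is a reactant, so it decreases.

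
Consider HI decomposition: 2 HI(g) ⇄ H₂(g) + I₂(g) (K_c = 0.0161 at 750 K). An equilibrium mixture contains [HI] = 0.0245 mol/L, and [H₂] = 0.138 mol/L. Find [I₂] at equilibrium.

[I₂] = 7.00×10⁻⁵ mol/L

At equilibrium, K_c = [H₂]·[I₂] / [HI]² = 0.0161.
(0.138)·([I₂]) / (0.0245)² = 0.0161
[I₂] = 7.00×10⁻⁵ mol/L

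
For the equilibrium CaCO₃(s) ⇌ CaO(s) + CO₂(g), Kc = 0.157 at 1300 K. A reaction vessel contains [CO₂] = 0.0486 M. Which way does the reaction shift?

in the forward direction

(CaCO₃, CaO are pure solids — omitted from Qc.)
Qc = [CO₂] = 0.0486
Qc = 0.0486 < Kc = 0.157, so the forward reaction proceeds.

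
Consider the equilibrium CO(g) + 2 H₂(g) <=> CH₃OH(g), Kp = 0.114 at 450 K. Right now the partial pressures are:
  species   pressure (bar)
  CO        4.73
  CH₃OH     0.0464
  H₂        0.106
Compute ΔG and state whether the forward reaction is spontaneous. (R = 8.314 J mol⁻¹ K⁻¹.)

Qp = P(CH₃OH) / (P(CO)·P(H₂)²) = (0.0464) / ((4.73)·(0.106)²) = 0.873
ΔG = RT ln(Qp/Kp) = (8.314 J mol⁻¹ K⁻¹)(450 K) × ln(0.873/0.114)
   = (3.741 kJ/mol)(2.036) = 7.62 kJ/mol
ΔG > 0, so the forward reaction is non-spontaneous (proceeds in reverse).

ΔG = 7.62 kJ/mol; the forward reaction is non-spontaneous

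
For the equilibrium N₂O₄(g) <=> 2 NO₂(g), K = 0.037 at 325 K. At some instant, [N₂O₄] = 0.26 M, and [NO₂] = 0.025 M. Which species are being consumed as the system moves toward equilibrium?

Q = [NO₂]² / [N₂O₄] = (0.025)² / (0.26) = 0.0024
Q = 0.0024 < K = 0.037: net forward reaction.

N₂O₄ (reactants)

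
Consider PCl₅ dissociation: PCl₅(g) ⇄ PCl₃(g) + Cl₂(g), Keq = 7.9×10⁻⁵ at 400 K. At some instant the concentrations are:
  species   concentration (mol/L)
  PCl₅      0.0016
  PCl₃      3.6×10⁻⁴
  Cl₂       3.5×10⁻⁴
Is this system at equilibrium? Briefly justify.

yes, at equilibrium

Q = [PCl₃]·[Cl₂] / [PCl₅] = (3.6×10⁻⁴)·(3.5×10⁻⁴) / (0.0016) = 7.9×10⁻⁵
Q = 7.9×10⁻⁵ = Keq; the system is at equilibrium.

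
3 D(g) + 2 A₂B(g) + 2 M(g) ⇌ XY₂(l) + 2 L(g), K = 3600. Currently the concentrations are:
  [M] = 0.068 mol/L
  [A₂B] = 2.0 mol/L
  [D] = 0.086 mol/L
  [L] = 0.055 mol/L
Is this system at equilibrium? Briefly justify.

(XY₂ is a pure liquid — omitted from Q.)
Q = [L]² / ([D]³·[A₂B]²·[M]²) = (0.055)² / ((0.086)³·(2.0)²·(0.068)²) = 260
Q = 260 < K = 3600: net forward reaction.

no; Q < K, reaction proceeds forward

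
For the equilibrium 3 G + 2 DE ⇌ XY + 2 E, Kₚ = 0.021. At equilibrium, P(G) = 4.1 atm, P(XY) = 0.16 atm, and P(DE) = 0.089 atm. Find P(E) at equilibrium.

At equilibrium, Kₚ = P(XY)·P(E)² / (P(G)³·P(DE)²) = 0.021.
(0.16)·(P(E))² / ((4.1)³·(0.089)²) = 0.021
P(E)² = 0.0717 ⇒ P(E) = 0.27 atm

P(E) = 0.27 atm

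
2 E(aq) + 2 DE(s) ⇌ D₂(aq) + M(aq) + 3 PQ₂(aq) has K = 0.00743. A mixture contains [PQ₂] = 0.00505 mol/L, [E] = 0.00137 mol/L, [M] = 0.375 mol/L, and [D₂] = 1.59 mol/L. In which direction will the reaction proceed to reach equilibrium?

(DE is a pure solid — omitted from Q.)
Q = [D₂]·[M]·[PQ₂]³ / [E]² = (1.59)·(0.375)·(0.00505)³ / (0.00137)² = 0.0409
Q = 0.0409 > K = 0.00743, so the reverse reaction proceeds.

in the reverse direction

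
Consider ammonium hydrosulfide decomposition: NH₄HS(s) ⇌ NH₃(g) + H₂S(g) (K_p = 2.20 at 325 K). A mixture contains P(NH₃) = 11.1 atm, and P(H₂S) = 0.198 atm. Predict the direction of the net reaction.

neither direction; the system is at equilibrium

(NH₄HS is a pure solid — omitted from Q_p.)
Q_p = P(NH₃)·P(H₂S) = (11.1)·(0.198) = 2.20
Q_p = 2.20 = K_p, so the system is already at equilibrium.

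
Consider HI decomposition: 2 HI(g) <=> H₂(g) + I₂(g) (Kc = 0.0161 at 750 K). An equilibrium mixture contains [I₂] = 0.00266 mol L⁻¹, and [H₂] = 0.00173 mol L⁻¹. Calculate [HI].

At equilibrium, Kc = [H₂]·[I₂] / [HI]² = 0.0161.
(0.00173)·(0.00266) / ([HI])² = 0.0161
[HI]² = 2.86e-4 ⇒ [HI] = 0.0169 mol L⁻¹

[HI] = 0.0169 mol L⁻¹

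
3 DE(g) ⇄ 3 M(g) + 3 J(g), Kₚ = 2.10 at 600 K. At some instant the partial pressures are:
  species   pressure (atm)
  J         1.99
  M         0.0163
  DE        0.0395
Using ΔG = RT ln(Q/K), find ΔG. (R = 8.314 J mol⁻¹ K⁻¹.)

Qₚ = P(M)³·P(J)³ / P(DE)³ = (0.0163)³·(1.99)³ / (0.0395)³ = 0.554
ΔG = RT ln(Qₚ/Kₚ) = (8.314 J mol⁻¹ K⁻¹)(600 K) × ln(0.554/2.10)
   = (4.988 kJ/mol)(-1.333) = -6.65 kJ/mol
ΔG < 0, so the forward reaction is spontaneous (proceeds forward).

ΔG = -6.65 kJ/mol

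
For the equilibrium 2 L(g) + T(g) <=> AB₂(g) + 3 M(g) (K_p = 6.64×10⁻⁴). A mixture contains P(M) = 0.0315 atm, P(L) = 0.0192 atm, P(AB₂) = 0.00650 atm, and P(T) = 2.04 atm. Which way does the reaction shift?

Q_p = P(AB₂)·P(M)³ / (P(L)²·P(T)) = (0.00650)·(0.0315)³ / ((0.0192)²·(2.04)) = 2.70×10⁻⁴
Q_p = 2.70×10⁻⁴ < K_p = 6.64×10⁻⁴, so the forward reaction proceeds.

toward products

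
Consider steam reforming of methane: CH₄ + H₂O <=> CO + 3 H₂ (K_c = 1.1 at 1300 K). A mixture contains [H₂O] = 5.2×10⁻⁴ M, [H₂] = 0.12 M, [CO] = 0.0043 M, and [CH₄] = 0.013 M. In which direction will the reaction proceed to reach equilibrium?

Q_c = [CO]·[H₂]³ / ([CH₄]·[H₂O]) = (0.0043)·(0.12)³ / ((0.013)·(5.2×10⁻⁴)) = 1.1
Q_c = 1.1 = K_c, so the system is already at equilibrium.

neither direction; the system is at equilibrium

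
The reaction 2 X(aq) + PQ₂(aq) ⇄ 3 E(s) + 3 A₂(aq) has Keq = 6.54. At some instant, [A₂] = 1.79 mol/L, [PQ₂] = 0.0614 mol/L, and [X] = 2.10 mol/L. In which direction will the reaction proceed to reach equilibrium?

(E is a pure solid — omitted from Q.)
Q = [A₂]³ / ([X]²·[PQ₂]) = (1.79)³ / ((2.10)²·(0.0614)) = 21.2
Q = 21.2 > Keq = 6.54, so the reverse reaction proceeds.

reverse (toward reactants)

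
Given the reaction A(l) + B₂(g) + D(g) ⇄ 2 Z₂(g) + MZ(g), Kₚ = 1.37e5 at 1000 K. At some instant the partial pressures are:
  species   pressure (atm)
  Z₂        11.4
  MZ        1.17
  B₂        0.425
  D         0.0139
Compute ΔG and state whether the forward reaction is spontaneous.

(A is a pure liquid — omitted from Qₚ.)
Qₚ = P(Z₂)²·P(MZ) / (P(B₂)·P(D)) = (11.4)²·(1.17) / ((0.425)·(0.0139)) = 25700
ΔG = RT ln(Qₚ/Kₚ) = (8.314 J mol⁻¹ K⁻¹)(1000 K) × ln(25700/1.37e5)
   = (8.314 kJ/mol)(-1.673) = -13.9 kJ/mol
ΔG < 0, so the forward reaction is spontaneous (proceeds forward).

ΔG = -13.9 kJ/mol; the forward reaction is spontaneous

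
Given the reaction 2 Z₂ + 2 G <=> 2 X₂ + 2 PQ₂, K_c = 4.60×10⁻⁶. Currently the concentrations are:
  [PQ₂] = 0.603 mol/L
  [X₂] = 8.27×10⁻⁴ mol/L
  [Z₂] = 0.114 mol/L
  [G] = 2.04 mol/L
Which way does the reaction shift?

Q_c = [X₂]²·[PQ₂]² / ([Z₂]²·[G]²) = (8.27×10⁻⁴)²·(0.603)² / ((0.114)²·(2.04)²) = 4.60×10⁻⁶
Q_c = 4.60×10⁻⁶ = K_c, so the system is already at equilibrium.

neither direction; the system is at equilibrium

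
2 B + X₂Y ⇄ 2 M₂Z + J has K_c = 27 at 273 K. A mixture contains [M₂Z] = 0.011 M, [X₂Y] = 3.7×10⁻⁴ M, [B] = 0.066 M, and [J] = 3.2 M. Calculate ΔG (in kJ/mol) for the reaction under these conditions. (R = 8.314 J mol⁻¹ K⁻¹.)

Q_c = [M₂Z]²·[J] / ([B]²·[X₂Y]) = (0.011)²·(3.2) / ((0.066)²·(3.7×10⁻⁴)) = 240
ΔG = RT ln(Q_c/K_c) = (8.314 J mol⁻¹ K⁻¹)(273 K) × ln(240/27)
   = (2.270 kJ/mol)(2.185) = 4.96 kJ/mol
ΔG > 0, so the forward reaction is non-spontaneous (proceeds in reverse).

ΔG = 4.96 kJ/mol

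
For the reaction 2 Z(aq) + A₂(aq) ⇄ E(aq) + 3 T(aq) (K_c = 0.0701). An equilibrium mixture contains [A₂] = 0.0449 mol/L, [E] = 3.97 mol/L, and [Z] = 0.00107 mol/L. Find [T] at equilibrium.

[T] = 9.68e-4 mol/L

At equilibrium, K_c = [E]·[T]³ / ([Z]²·[A₂]) = 0.0701.
(3.97)·([T])³ / ((0.00107)²·(0.0449)) = 0.0701
[T]³ = 9.08e-10 ⇒ [T] = 9.68e-4 mol/L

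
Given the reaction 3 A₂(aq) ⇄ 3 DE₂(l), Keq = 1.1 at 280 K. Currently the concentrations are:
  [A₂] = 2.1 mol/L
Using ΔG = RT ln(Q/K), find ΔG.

ΔG = -5.40 kJ/mol

(DE₂ is a pure liquid — omitted from Q.)
Q = 1 / [A₂]³ = 1 / (2.1)³ = 0.108
ΔG = RT ln(Q/Keq) = (8.314 J mol⁻¹ K⁻¹)(280 K) × ln(0.108/1.1)
   = (2.328 kJ/mol)(-2.321) = -5.40 kJ/mol
ΔG < 0, so the forward reaction is spontaneous (proceeds forward).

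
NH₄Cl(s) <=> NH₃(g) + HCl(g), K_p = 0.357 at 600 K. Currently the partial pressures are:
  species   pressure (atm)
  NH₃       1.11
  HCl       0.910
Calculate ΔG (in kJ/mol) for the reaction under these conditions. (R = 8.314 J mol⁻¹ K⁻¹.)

(NH₄Cl is a pure solid — omitted from Q_p.)
Q_p = P(NH₃)·P(HCl) = (1.11)·(0.910) = 1.01
ΔG = RT ln(Q_p/K_p) = (8.314 J mol⁻¹ K⁻¹)(600 K) × ln(1.01/0.357)
   = (4.988 kJ/mol)(1.040) = 5.19 kJ/mol
ΔG > 0, so the forward reaction is non-spontaneous (proceeds in reverse).

ΔG = 5.19 kJ/mol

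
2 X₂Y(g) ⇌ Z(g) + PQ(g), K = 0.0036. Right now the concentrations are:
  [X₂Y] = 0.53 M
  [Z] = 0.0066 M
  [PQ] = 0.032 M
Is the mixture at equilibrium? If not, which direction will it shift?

Q = [Z]·[PQ] / [X₂Y]² = (0.0066)·(0.032) / (0.53)² = 7.5×10⁻⁴
Q = 7.5×10⁻⁴ < K = 0.0036: net forward reaction.

no; Q < K, reaction proceeds forward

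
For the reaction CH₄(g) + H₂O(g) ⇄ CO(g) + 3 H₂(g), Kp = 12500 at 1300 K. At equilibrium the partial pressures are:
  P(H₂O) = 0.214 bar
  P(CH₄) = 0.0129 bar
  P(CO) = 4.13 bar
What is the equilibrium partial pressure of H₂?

At equilibrium, Kp = P(CO)·P(H₂)³ / (P(CH₄)·P(H₂O)) = 12500.
(4.13)·(P(H₂))³ / ((0.0129)·(0.214)) = 12500
P(H₂)³ = 8.36 ⇒ P(H₂) = 2.03 bar

P(H₂) = 2.03 bar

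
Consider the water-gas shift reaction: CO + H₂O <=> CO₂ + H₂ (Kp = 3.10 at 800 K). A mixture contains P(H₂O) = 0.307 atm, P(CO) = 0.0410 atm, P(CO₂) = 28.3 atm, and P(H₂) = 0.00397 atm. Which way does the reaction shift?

Qp = P(CO₂)·P(H₂) / (P(CO)·P(H₂O)) = (28.3)·(0.00397) / ((0.0410)·(0.307)) = 8.93
Qp = 8.93 > Kp = 3.10, so the reverse reaction proceeds.

toward reactants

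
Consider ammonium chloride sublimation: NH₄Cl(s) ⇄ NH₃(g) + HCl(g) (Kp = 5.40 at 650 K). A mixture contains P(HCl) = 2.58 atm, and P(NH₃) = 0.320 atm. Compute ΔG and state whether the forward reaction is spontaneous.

ΔG = -10.1 kJ/mol; the forward reaction is spontaneous

(NH₄Cl is a pure solid — omitted from Qp.)
Qp = P(NH₃)·P(HCl) = (0.320)·(2.58) = 0.826
ΔG = RT ln(Qp/Kp) = (8.314 J mol⁻¹ K⁻¹)(650 K) × ln(0.826/5.40)
   = (5.404 kJ/mol)(-1.878) = -10.1 kJ/mol
ΔG < 0, so the forward reaction is spontaneous (proceeds forward).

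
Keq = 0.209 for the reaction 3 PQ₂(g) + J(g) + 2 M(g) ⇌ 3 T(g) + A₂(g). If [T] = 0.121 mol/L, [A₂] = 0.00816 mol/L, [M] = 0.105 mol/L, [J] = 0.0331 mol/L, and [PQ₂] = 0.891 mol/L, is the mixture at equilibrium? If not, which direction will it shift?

Q = [T]³·[A₂] / ([PQ₂]³·[J]·[M]²) = (0.121)³·(0.00816) / ((0.891)³·(0.0331)·(0.105)²) = 0.0560
Q = 0.0560 < Keq = 0.209: net forward reaction.

no; Q < K, reaction proceeds forward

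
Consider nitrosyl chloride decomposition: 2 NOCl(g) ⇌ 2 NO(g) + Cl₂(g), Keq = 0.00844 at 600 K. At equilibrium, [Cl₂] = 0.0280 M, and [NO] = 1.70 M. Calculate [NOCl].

[NOCl] = 3.10 M

At equilibrium, Keq = [NO]²·[Cl₂] / [NOCl]² = 0.00844.
(1.70)²·(0.0280) / ([NOCl])² = 0.00844
[NOCl]² = 9.59 ⇒ [NOCl] = 3.10 M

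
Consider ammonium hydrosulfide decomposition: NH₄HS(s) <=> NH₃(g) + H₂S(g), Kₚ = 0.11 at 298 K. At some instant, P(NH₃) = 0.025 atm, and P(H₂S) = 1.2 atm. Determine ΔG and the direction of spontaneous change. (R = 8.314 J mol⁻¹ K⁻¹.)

ΔG = -3.22 kJ/mol; the forward reaction is spontaneous

(NH₄HS is a pure solid — omitted from Qₚ.)
Qₚ = P(NH₃)·P(H₂S) = (0.025)·(1.2) = 0.0300
ΔG = RT ln(Qₚ/Kₚ) = (8.314 J mol⁻¹ K⁻¹)(298 K) × ln(0.0300/0.11)
   = (2.478 kJ/mol)(-1.299) = -3.22 kJ/mol
ΔG < 0, so the forward reaction is spontaneous (proceeds forward).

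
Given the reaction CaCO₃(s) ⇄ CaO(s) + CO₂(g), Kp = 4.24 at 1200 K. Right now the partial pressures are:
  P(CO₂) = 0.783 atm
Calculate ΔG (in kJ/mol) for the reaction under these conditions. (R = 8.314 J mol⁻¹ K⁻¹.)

(CaCO₃, CaO are pure solids — omitted from Qp.)
Qp = P(CO₂) = 0.783
ΔG = RT ln(Qp/Kp) = (8.314 J mol⁻¹ K⁻¹)(1200 K) × ln(0.783/4.24)
   = (9.977 kJ/mol)(-1.689) = -16.9 kJ/mol
ΔG < 0, so the forward reaction is spontaneous (proceeds forward).

ΔG = -16.9 kJ/mol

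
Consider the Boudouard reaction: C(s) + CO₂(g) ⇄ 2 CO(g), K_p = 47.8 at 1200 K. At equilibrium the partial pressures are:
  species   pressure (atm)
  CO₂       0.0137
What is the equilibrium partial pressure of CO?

(C is a pure solid — omitted from K_p.)
At equilibrium, K_p = P(CO)² / P(CO₂) = 47.8.
(P(CO))² / (0.0137) = 47.8
P(CO)² = 0.655 ⇒ P(CO) = 0.809 atm

P(CO) = 0.809 atm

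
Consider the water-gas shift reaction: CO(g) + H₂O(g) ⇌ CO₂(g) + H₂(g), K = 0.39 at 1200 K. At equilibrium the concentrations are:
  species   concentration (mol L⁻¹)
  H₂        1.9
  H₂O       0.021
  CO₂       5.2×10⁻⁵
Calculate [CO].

At equilibrium, K = [CO₂]·[H₂] / ([CO]·[H₂O]) = 0.39.
(5.2×10⁻⁵)·(1.9) / (([CO])·(0.021)) = 0.39
[CO] = 0.0121 = 0.012 mol L⁻¹

[CO] = 0.012 mol L⁻¹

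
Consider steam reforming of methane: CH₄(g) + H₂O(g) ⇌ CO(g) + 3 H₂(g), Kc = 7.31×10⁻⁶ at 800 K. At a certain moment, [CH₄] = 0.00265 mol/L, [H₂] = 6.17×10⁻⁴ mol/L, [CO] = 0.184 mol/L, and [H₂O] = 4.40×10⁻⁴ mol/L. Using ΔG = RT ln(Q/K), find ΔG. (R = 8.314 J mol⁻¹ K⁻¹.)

Qc = [CO]·[H₂]³ / ([CH₄]·[H₂O]) = (0.184)·(6.17×10⁻⁴)³ / ((0.00265)·(4.40×10⁻⁴)) = 3.71×10⁻⁵
ΔG = RT ln(Qc/Kc) = (8.314 J mol⁻¹ K⁻¹)(800 K) × ln(3.71×10⁻⁵/7.31×10⁻⁶)
   = (6.651 kJ/mol)(1.624) = 10.8 kJ/mol
ΔG > 0, so the forward reaction is non-spontaneous (proceeds in reverse).

ΔG = 10.8 kJ/mol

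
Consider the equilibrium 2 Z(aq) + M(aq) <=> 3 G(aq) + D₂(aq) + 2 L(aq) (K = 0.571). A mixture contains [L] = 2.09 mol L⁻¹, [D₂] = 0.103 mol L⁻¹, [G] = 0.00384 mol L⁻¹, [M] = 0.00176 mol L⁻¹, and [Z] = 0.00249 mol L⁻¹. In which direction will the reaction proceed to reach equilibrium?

toward reactants

Q = [G]³·[D₂]·[L]² / ([Z]²·[M]) = (0.00384)³·(0.103)·(2.09)² / ((0.00249)²·(0.00176)) = 2.33
Q = 2.33 > K = 0.571, so the reverse reaction proceeds.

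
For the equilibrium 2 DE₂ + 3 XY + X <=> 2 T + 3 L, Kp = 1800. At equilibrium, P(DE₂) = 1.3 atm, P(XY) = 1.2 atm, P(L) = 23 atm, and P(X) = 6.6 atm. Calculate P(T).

P(T) = 1.7 atm

At equilibrium, Kp = P(T)²·P(L)³ / (P(DE₂)²·P(XY)³·P(X)) = 1800.
(P(T))²·(23)³ / ((1.3)²·(1.2)³·(6.6)) = 1800
P(T)² = 2.85 ⇒ P(T) = 1.7 atm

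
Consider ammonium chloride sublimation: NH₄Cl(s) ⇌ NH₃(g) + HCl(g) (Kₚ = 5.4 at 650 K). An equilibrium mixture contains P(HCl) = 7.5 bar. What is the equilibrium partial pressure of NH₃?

P(NH₃) = 0.72 bar

(NH₄Cl is a pure solid — omitted from Kₚ.)
At equilibrium, Kₚ = P(NH₃)·P(HCl) = 5.4.
(P(NH₃))·(7.5) = 5.4
P(NH₃) = 0.720 = 0.72 bar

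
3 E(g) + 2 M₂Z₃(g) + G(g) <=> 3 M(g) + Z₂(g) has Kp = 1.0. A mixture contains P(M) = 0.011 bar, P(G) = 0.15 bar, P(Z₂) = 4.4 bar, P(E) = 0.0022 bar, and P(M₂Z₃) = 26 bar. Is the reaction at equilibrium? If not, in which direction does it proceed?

toward reactants

Qp = P(M)³·P(Z₂) / (P(E)³·P(M₂Z₃)²·P(G)) = (0.011)³·(4.4) / ((0.0022)³·(26)²·(0.15)) = 5.4
Qp = 5.4 > Kp = 1.0, so the reverse reaction proceeds.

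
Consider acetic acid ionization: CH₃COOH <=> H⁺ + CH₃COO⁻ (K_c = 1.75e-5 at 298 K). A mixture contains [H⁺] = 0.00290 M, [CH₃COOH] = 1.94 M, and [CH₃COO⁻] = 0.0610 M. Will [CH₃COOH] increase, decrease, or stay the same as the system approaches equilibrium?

increase

Q_c = [H⁺]·[CH₃COO⁻] / [CH₃COOH] = (0.00290)·(0.0610) / (1.94) = 9.12e-5
Q_c = 9.12e-5 > K_c = 1.75e-5: net reverse reaction.
CH₃COOH is a reactant, so it increases.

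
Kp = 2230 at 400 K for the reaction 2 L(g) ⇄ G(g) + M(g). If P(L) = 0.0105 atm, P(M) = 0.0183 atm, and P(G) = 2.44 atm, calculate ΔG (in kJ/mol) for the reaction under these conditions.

Qp = P(G)·P(M) / P(L)² = (2.44)·(0.0183) / (0.0105)² = 405
ΔG = RT ln(Qp/Kp) = (8.314 J mol⁻¹ K⁻¹)(400 K) × ln(405/2230)
   = (3.326 kJ/mol)(-1.706) = -5.67 kJ/mol
ΔG < 0, so the forward reaction is spontaneous (proceeds forward).

ΔG = -5.67 kJ/mol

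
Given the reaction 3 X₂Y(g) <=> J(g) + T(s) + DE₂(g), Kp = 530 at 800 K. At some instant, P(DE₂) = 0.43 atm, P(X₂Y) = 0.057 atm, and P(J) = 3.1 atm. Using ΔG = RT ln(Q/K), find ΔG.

ΔG = 17.4 kJ/mol

(T is a pure solid — omitted from Qp.)
Qp = P(J)·P(DE₂) / P(X₂Y)³ = (3.1)·(0.43) / (0.057)³ = 7200
ΔG = RT ln(Qp/Kp) = (8.314 J mol⁻¹ K⁻¹)(800 K) × ln(7200/530)
   = (6.651 kJ/mol)(2.609) = 17.4 kJ/mol
ΔG > 0, so the forward reaction is non-spontaneous (proceeds in reverse).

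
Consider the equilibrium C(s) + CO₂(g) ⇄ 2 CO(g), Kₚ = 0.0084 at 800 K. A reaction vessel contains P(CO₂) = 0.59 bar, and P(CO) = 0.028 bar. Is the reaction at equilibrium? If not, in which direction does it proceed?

(C is a pure solid — omitted from Qₚ.)
Qₚ = P(CO)² / P(CO₂) = (0.028)² / (0.59) = 0.0013
Qₚ = 0.0013 < Kₚ = 0.0084, so the forward reaction proceeds.

toward products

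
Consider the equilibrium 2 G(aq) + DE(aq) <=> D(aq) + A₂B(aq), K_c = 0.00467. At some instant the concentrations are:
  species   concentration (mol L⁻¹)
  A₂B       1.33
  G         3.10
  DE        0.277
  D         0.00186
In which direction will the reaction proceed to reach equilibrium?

Q_c = [D]·[A₂B] / ([G]²·[DE]) = (0.00186)·(1.33) / ((3.10)²·(0.277)) = 9.29×10⁻⁴
Q_c = 9.29×10⁻⁴ < K_c = 0.00467, so the forward reaction proceeds.

toward products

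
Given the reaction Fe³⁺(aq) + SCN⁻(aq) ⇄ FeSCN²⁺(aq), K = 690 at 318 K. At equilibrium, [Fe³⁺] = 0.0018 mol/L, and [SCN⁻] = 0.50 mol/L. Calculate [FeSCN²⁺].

At equilibrium, K = [FeSCN²⁺] / ([Fe³⁺]·[SCN⁻]) = 690.
([FeSCN²⁺]) / ((0.0018)·(0.50)) = 690
[FeSCN²⁺] = 0.621 = 0.62 mol/L

[FeSCN²⁺] = 0.62 mol/L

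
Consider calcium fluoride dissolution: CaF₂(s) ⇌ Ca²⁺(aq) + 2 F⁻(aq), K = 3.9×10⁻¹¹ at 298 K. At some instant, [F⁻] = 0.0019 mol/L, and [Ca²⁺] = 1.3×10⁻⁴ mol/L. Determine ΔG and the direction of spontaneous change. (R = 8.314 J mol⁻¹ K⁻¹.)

ΔG = 6.16 kJ/mol; the forward reaction is non-spontaneous

(CaF₂ is a pure solid — omitted from Q.)
Q = [Ca²⁺]·[F⁻]² = (1.3×10⁻⁴)·(0.0019)² = 4.69×10⁻¹⁰
ΔG = RT ln(Q/K) = (8.314 J mol⁻¹ K⁻¹)(298 K) × ln(4.69×10⁻¹⁰/3.9×10⁻¹¹)
   = (2.478 kJ/mol)(2.487) = 6.16 kJ/mol
ΔG > 0, so the forward reaction is non-spontaneous (proceeds in reverse).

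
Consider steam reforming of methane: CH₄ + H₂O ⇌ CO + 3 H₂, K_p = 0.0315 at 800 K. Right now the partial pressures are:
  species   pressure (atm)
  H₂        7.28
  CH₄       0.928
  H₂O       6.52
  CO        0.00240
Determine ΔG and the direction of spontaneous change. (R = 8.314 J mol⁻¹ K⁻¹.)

ΔG = 10.5 kJ/mol; the forward reaction is non-spontaneous

Q_p = P(CO)·P(H₂)³ / (P(CH₄)·P(H₂O)) = (0.00240)·(7.28)³ / ((0.928)·(6.52)) = 0.153
ΔG = RT ln(Q_p/K_p) = (8.314 J mol⁻¹ K⁻¹)(800 K) × ln(0.153/0.0315)
   = (6.651 kJ/mol)(1.580) = 10.5 kJ/mol
ΔG > 0, so the forward reaction is non-spontaneous (proceeds in reverse).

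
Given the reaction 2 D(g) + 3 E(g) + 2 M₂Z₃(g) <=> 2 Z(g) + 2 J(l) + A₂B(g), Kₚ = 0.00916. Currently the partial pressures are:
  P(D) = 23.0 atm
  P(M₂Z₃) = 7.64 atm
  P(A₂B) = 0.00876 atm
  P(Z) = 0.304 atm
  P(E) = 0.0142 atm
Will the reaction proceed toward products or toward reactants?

neither direction; the system is at equilibrium

(J is a pure liquid — omitted from Qₚ.)
Qₚ = P(Z)²·P(A₂B) / (P(D)²·P(E)³·P(M₂Z₃)²) = (0.304)²·(0.00876) / ((23.0)²·(0.0142)³·(7.64)²) = 0.00916
Qₚ = 0.00916 = Kₚ, so the system is already at equilibrium.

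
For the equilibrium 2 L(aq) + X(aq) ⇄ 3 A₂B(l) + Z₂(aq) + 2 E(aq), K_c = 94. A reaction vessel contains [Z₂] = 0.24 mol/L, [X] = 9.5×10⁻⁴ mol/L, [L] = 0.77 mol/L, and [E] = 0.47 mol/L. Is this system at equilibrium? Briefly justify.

(A₂B is a pure liquid — omitted from Q_c.)
Q_c = [Z₂]·[E]² / ([L]²·[X]) = (0.24)·(0.47)² / ((0.77)²·(9.5×10⁻⁴)) = 94
Q_c = 94 = K_c; the system is at equilibrium.

yes, at equilibrium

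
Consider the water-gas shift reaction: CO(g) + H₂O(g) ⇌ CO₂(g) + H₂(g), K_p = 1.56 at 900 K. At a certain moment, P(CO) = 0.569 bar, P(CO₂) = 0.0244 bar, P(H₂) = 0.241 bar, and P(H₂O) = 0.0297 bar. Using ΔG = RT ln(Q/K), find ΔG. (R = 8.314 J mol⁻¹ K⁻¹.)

Q_p = P(CO₂)·P(H₂) / (P(CO)·P(H₂O)) = (0.0244)·(0.241) / ((0.569)·(0.0297)) = 0.348
ΔG = RT ln(Q_p/K_p) = (8.314 J mol⁻¹ K⁻¹)(900 K) × ln(0.348/1.56)
   = (7.483 kJ/mol)(-1.500) = -11.2 kJ/mol
ΔG < 0, so the forward reaction is spontaneous (proceeds forward).

ΔG = -11.2 kJ/mol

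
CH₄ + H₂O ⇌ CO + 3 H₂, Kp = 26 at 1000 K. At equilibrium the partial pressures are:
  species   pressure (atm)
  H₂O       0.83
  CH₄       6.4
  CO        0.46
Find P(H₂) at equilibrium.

P(H₂) = 6.7 atm

At equilibrium, Kp = P(CO)·P(H₂)³ / (P(CH₄)·P(H₂O)) = 26.
(0.46)·(P(H₂))³ / ((6.4)·(0.83)) = 26
P(H₂)³ = 300 ⇒ P(H₂) = 6.7 atm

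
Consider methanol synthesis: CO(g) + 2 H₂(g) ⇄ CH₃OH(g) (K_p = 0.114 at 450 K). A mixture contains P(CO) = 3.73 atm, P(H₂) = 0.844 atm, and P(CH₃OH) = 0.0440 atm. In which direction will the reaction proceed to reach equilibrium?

toward products

Q_p = P(CH₃OH) / (P(CO)·P(H₂)²) = (0.0440) / ((3.73)·(0.844)²) = 0.0166
Q_p = 0.0166 < K_p = 0.114, so the forward reaction proceeds.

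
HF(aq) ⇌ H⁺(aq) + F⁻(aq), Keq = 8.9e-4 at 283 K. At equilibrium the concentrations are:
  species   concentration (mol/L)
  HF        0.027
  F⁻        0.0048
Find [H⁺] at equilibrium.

[H⁺] = 0.0050 mol/L

At equilibrium, Keq = [H⁺]·[F⁻] / [HF] = 8.9e-4.
([H⁺])·(0.0048) / (0.027) = 8.9e-4
[H⁺] = 0.00501 = 0.0050 mol/L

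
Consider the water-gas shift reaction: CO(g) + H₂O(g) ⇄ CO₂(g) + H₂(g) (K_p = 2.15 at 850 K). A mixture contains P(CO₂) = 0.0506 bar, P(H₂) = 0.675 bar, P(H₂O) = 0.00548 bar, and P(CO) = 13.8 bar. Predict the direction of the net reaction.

forward (toward products)

Q_p = P(CO₂)·P(H₂) / (P(CO)·P(H₂O)) = (0.0506)·(0.675) / ((13.8)·(0.00548)) = 0.452
Q_p = 0.452 < K_p = 2.15, so the forward reaction proceeds.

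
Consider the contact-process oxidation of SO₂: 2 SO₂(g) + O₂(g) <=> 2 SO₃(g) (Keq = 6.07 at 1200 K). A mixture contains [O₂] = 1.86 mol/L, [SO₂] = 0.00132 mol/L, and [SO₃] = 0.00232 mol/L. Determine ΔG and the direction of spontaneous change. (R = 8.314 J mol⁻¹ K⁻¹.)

Q = [SO₃]² / ([SO₂]²·[O₂]) = (0.00232)² / ((0.00132)²·(1.86)) = 1.66
ΔG = RT ln(Q/Keq) = (8.314 J mol⁻¹ K⁻¹)(1200 K) × ln(1.66/6.07)
   = (9.977 kJ/mol)(-1.297) = -12.9 kJ/mol
ΔG < 0, so the forward reaction is spontaneous (proceeds forward).

ΔG = -12.9 kJ/mol; the forward reaction is spontaneous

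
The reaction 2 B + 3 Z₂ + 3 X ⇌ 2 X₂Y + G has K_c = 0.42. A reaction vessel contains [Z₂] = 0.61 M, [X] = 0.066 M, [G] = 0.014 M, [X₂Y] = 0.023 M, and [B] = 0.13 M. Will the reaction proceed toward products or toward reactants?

Q_c = [X₂Y]²·[G] / ([B]²·[Z₂]³·[X]³) = (0.023)²·(0.014) / ((0.13)²·(0.61)³·(0.066)³) = 6.7
Q_c = 6.7 > K_c = 0.42, so the reverse reaction proceeds.

reverse (toward reactants)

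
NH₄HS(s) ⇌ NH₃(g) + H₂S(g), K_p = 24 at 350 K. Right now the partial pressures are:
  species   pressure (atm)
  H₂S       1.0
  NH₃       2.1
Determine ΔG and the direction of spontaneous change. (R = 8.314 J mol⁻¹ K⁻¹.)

ΔG = -7.09 kJ/mol; the forward reaction is spontaneous

(NH₄HS is a pure solid — omitted from Q_p.)
Q_p = P(NH₃)·P(H₂S) = (2.1)·(1.0) = 2.10
ΔG = RT ln(Q_p/K_p) = (8.314 J mol⁻¹ K⁻¹)(350 K) × ln(2.10/24)
   = (2.910 kJ/mol)(-2.436) = -7.09 kJ/mol
ΔG < 0, so the forward reaction is spontaneous (proceeds forward).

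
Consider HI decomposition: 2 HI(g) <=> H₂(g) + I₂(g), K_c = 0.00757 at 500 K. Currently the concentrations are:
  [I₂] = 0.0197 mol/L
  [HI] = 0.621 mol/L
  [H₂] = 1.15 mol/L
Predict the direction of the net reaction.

in the reverse direction

Q_c = [H₂]·[I₂] / [HI]² = (1.15)·(0.0197) / (0.621)² = 0.0587
Q_c = 0.0587 > K_c = 0.00757, so the reverse reaction proceeds.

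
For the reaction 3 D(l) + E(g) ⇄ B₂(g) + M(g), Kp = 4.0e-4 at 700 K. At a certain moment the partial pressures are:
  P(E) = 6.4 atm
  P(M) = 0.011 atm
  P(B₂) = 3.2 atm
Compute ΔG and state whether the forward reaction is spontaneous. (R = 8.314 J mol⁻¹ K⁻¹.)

ΔG = 15.3 kJ/mol; the forward reaction is non-spontaneous

(D is a pure liquid — omitted from Qp.)
Qp = P(B₂)·P(M) / P(E) = (3.2)·(0.011) / (6.4) = 0.00550
ΔG = RT ln(Qp/Kp) = (8.314 J mol⁻¹ K⁻¹)(700 K) × ln(0.00550/4.0e-4)
   = (5.820 kJ/mol)(2.621) = 15.3 kJ/mol
ΔG > 0, so the forward reaction is non-spontaneous (proceeds in reverse).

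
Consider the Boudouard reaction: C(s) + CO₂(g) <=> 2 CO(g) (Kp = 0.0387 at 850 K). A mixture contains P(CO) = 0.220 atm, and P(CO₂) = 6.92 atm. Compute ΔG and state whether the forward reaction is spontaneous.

(C is a pure solid — omitted from Qp.)
Qp = P(CO)² / P(CO₂) = (0.220)² / (6.92) = 0.00699
ΔG = RT ln(Qp/Kp) = (8.314 J mol⁻¹ K⁻¹)(850 K) × ln(0.00699/0.0387)
   = (7.067 kJ/mol)(-1.711) = -12.1 kJ/mol
ΔG < 0, so the forward reaction is spontaneous (proceeds forward).

ΔG = -12.1 kJ/mol; the forward reaction is spontaneous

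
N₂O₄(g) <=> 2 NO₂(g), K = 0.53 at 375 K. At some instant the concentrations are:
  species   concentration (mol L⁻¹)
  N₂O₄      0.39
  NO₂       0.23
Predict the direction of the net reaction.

in the forward direction

Q = [NO₂]² / [N₂O₄] = (0.23)² / (0.39) = 0.14
Q = 0.14 < K = 0.53, so the forward reaction proceeds.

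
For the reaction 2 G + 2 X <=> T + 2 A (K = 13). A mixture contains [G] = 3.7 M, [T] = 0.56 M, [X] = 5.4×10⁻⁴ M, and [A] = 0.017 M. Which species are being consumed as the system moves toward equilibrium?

T, A (products)

Q = [T]·[A]² / ([G]²·[X]²) = (0.56)·(0.017)² / ((3.7)²·(5.4×10⁻⁴)²) = 41
Q = 41 > K = 13: net reverse reaction.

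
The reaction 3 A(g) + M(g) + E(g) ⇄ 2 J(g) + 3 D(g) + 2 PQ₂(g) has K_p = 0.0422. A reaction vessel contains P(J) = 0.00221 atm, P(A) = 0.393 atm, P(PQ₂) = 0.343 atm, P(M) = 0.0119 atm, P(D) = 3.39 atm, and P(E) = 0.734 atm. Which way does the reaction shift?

no net change (already at equilibrium)

Q_p = P(J)²·P(D)³·P(PQ₂)² / (P(A)³·P(M)·P(E)) = (0.00221)²·(3.39)³·(0.343)² / ((0.393)³·(0.0119)·(0.734)) = 0.0422
Q_p = 0.0422 = K_p, so the system is already at equilibrium.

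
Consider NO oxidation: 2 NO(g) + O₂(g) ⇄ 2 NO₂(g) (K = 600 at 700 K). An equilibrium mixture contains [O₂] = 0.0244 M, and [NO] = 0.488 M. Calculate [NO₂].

At equilibrium, K = [NO₂]² / ([NO]²·[O₂]) = 600.
([NO₂])² / ((0.488)²·(0.0244)) = 600
[NO₂]² = 3.49 ⇒ [NO₂] = 1.87 M

[NO₂] = 1.87 M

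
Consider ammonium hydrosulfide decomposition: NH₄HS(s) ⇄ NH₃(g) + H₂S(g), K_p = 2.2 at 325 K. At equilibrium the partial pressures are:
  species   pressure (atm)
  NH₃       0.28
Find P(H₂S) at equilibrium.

(NH₄HS is a pure solid — omitted from K_p.)
At equilibrium, K_p = P(NH₃)·P(H₂S) = 2.2.
(0.28)·(P(H₂S)) = 2.2
P(H₂S) = 7.86 = 7.9 atm

P(H₂S) = 7.9 atm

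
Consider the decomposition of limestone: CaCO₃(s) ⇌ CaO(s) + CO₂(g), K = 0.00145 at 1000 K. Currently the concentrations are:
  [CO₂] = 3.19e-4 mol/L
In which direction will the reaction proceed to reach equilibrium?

forward (toward products)

(CaCO₃, CaO are pure solids — omitted from Q.)
Q = [CO₂] = 3.19e-4
Q = 3.19e-4 < K = 0.00145, so the forward reaction proceeds.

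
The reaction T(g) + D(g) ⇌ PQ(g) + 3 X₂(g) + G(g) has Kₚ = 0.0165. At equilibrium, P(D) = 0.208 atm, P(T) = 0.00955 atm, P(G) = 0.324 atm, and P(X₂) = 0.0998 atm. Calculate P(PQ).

At equilibrium, Kₚ = P(PQ)·P(X₂)³·P(G) / (P(T)·P(D)) = 0.0165.
(P(PQ))·(0.0998)³·(0.324) / ((0.00955)·(0.208)) = 0.0165
P(PQ) = 0.102 atm

P(PQ) = 0.102 atm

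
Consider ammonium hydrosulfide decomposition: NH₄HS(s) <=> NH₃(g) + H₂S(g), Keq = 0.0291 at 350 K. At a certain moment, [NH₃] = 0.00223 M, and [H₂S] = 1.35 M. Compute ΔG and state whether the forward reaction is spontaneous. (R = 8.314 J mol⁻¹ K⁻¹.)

ΔG = -6.60 kJ/mol; the forward reaction is spontaneous

(NH₄HS is a pure solid — omitted from Q.)
Q = [NH₃]·[H₂S] = (0.00223)·(1.35) = 0.00301
ΔG = RT ln(Q/Keq) = (8.314 J mol⁻¹ K⁻¹)(350 K) × ln(0.00301/0.0291)
   = (2.910 kJ/mol)(-2.269) = -6.60 kJ/mol
ΔG < 0, so the forward reaction is spontaneous (proceeds forward).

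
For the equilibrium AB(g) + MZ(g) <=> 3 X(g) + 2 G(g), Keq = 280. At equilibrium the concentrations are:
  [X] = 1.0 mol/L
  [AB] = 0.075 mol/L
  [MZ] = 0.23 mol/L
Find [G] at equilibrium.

At equilibrium, Keq = [X]³·[G]² / ([AB]·[MZ]) = 280.
(1.0)³·([G])² / ((0.075)·(0.23)) = 280
[G]² = 4.83 ⇒ [G] = 2.2 mol/L

[G] = 2.2 mol/L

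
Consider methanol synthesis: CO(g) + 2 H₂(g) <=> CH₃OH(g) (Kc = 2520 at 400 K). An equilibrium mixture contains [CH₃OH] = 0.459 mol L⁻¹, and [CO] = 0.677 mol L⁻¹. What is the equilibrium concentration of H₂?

At equilibrium, Kc = [CH₃OH] / ([CO]·[H₂]²) = 2520.
(0.459) / ((0.677)·([H₂])²) = 2520
[H₂]² = 2.69×10⁻⁴ ⇒ [H₂] = 0.0164 mol L⁻¹

[H₂] = 0.0164 mol L⁻¹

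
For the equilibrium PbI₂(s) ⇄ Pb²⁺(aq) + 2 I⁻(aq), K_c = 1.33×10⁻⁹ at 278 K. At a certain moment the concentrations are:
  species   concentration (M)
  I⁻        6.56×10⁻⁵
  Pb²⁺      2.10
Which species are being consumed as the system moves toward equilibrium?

(PbI₂ is a pure solid — omitted from Q_c.)
Q_c = [Pb²⁺]·[I⁻]² = (2.10)·(6.56×10⁻⁵)² = 9.04×10⁻⁹
Q_c = 9.04×10⁻⁹ > K_c = 1.33×10⁻⁹: net reverse reaction.

Pb²⁺, I⁻ (products)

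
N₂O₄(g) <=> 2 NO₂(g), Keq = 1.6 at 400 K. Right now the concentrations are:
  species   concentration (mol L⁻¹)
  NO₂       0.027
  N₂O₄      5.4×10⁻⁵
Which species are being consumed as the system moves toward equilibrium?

Q = [NO₂]² / [N₂O₄] = (0.027)² / (5.4×10⁻⁵) = 14
Q = 14 > Keq = 1.6: net reverse reaction.

NO₂ (products)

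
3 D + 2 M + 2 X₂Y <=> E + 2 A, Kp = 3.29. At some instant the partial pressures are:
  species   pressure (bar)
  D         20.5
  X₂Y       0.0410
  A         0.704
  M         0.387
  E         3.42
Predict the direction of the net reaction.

Qp = P(E)·P(A)² / (P(D)³·P(M)²·P(X₂Y)²) = (3.42)·(0.704)² / ((20.5)³·(0.387)²·(0.0410)²) = 0.781
Qp = 0.781 < Kp = 3.29, so the forward reaction proceeds.

to the right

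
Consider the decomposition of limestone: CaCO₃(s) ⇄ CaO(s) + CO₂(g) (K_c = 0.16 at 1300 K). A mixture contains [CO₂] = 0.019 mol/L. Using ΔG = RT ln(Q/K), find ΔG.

(CaCO₃, CaO are pure solids — omitted from Q_c.)
Q_c = [CO₂] = 0.0190
ΔG = RT ln(Q_c/K_c) = (8.314 J mol⁻¹ K⁻¹)(1300 K) × ln(0.0190/0.16)
   = (10.81 kJ/mol)(-2.131) = -23.0 kJ/mol
ΔG < 0, so the forward reaction is spontaneous (proceeds forward).

ΔG = -23.0 kJ/mol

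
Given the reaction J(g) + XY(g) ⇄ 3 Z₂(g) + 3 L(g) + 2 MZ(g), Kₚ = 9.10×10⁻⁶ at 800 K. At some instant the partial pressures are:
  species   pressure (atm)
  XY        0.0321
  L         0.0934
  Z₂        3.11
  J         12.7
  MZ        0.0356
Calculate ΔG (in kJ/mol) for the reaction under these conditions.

ΔG = 14.1 kJ/mol

Qₚ = P(Z₂)³·P(L)³·P(MZ)² / (P(J)·P(XY)) = (3.11)³·(0.0934)³·(0.0356)² / ((12.7)·(0.0321)) = 7.62×10⁻⁵
ΔG = RT ln(Qₚ/Kₚ) = (8.314 J mol⁻¹ K⁻¹)(800 K) × ln(7.62×10⁻⁵/9.10×10⁻⁶)
   = (6.651 kJ/mol)(2.125) = 14.1 kJ/mol
ΔG > 0, so the forward reaction is non-spontaneous (proceeds in reverse).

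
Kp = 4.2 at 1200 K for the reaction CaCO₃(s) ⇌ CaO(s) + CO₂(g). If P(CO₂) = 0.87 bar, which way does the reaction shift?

(CaCO₃, CaO are pure solids — omitted from Qp.)
Qp = P(CO₂) = 0.87
Qp = 0.87 < Kp = 4.2, so the forward reaction proceeds.

toward products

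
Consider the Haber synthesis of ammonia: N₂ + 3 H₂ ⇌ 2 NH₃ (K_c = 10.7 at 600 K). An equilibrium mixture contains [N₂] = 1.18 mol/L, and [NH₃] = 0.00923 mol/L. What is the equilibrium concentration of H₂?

At equilibrium, K_c = [NH₃]² / ([N₂]·[H₂]³) = 10.7.
(0.00923)² / ((1.18)·([H₂])³) = 10.7
[H₂]³ = 6.75e-6 ⇒ [H₂] = 0.0189 mol/L

[H₂] = 0.0189 mol/L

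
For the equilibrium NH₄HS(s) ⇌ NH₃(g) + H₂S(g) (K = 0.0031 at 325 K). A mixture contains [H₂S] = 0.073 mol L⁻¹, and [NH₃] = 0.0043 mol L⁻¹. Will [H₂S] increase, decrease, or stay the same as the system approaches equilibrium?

increase

(NH₄HS is a pure solid — omitted from Q.)
Q = [NH₃]·[H₂S] = (0.0043)·(0.073) = 3.1×10⁻⁴
Q = 3.1×10⁻⁴ < K = 0.0031: net forward reaction.
H₂S is a product, so it increases.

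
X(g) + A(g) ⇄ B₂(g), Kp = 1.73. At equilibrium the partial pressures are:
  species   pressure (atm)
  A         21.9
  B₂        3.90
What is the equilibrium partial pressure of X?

P(X) = 0.103 atm

At equilibrium, Kp = P(B₂) / (P(X)·P(A)) = 1.73.
(3.90) / ((P(X))·(21.9)) = 1.73
P(X) = 0.103 atm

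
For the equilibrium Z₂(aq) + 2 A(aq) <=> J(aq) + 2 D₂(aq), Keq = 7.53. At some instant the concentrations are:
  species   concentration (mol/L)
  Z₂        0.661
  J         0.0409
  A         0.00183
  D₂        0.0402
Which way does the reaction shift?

reverse (toward reactants)

Q = [J]·[D₂]² / ([Z₂]·[A]²) = (0.0409)·(0.0402)² / ((0.661)·(0.00183)²) = 29.9
Q = 29.9 > Keq = 7.53, so the reverse reaction proceeds.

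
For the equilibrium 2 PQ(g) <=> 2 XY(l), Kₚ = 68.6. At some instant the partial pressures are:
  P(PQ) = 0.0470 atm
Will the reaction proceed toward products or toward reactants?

toward reactants

(XY is a pure liquid — omitted from Qₚ.)
Qₚ = 1 / P(PQ)² = 1 / (0.0470)² = 453
Qₚ = 453 > Kₚ = 68.6, so the reverse reaction proceeds.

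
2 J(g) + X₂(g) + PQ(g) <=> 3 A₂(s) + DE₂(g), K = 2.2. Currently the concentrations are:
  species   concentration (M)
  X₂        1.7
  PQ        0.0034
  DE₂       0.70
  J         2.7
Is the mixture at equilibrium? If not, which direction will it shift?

no; Q > K, reaction proceeds in reverse

(A₂ is a pure solid — omitted from Q.)
Q = [DE₂] / ([J]²·[X₂]·[PQ]) = (0.70) / ((2.7)²·(1.7)·(0.0034)) = 17
Q = 17 > K = 2.2: net reverse reaction.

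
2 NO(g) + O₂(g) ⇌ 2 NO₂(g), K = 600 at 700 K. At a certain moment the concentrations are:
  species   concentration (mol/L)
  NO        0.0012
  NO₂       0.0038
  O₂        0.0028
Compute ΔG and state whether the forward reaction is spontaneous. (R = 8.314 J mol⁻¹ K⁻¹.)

ΔG = 10.4 kJ/mol; the forward reaction is non-spontaneous

Q = [NO₂]² / ([NO]²·[O₂]) = (0.0038)² / ((0.0012)²·(0.0028)) = 3580
ΔG = RT ln(Q/K) = (8.314 J mol⁻¹ K⁻¹)(700 K) × ln(3580/600)
   = (5.820 kJ/mol)(1.786) = 10.4 kJ/mol
ΔG > 0, so the forward reaction is non-spontaneous (proceeds in reverse).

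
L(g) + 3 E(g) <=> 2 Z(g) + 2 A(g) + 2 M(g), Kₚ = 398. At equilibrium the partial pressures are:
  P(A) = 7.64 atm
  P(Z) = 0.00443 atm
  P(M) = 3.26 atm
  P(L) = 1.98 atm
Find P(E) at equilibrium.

P(E) = 0.0249 atm

At equilibrium, Kₚ = P(Z)²·P(A)²·P(M)² / (P(L)·P(E)³) = 398.
(0.00443)²·(7.64)²·(3.26)² / ((1.98)·(P(E))³) = 398
P(E)³ = 1.54×10⁻⁵ ⇒ P(E) = 0.0249 atm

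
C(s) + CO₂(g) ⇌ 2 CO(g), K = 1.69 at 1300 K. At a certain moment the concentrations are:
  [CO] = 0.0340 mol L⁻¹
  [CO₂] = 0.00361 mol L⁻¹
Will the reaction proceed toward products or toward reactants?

(C is a pure solid — omitted from Q.)
Q = [CO]² / [CO₂] = (0.0340)² / (0.00361) = 0.320
Q = 0.320 < K = 1.69, so the forward reaction proceeds.

toward products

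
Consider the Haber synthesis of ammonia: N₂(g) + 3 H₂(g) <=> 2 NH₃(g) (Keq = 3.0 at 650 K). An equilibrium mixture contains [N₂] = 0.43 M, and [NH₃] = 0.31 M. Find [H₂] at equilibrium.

At equilibrium, Keq = [NH₃]² / ([N₂]·[H₂]³) = 3.0.
(0.31)² / ((0.43)·([H₂])³) = 3.0
[H₂]³ = 0.0745 ⇒ [H₂] = 0.42 M

[H₂] = 0.42 M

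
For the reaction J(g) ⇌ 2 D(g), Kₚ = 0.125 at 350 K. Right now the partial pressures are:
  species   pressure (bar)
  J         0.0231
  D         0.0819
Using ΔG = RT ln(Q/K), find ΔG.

Qₚ = P(D)² / P(J) = (0.0819)² / (0.0231) = 0.290
ΔG = RT ln(Qₚ/Kₚ) = (8.314 J mol⁻¹ K⁻¹)(350 K) × ln(0.290/0.125)
   = (2.910 kJ/mol)(0.8416) = 2.45 kJ/mol
ΔG > 0, so the forward reaction is non-spontaneous (proceeds in reverse).

ΔG = 2.45 kJ/mol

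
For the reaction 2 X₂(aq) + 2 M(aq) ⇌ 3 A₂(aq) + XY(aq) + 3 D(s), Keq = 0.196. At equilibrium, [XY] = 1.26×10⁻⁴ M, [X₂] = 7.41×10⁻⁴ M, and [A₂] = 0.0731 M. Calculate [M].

[M] = 0.676 M

(D is a pure solid — omitted from Keq.)
At equilibrium, Keq = [A₂]³·[XY] / ([X₂]²·[M]²) = 0.196.
(0.0731)³·(1.26×10⁻⁴) / ((7.41×10⁻⁴)²·([M])²) = 0.196
[M]² = 0.457 ⇒ [M] = 0.676 M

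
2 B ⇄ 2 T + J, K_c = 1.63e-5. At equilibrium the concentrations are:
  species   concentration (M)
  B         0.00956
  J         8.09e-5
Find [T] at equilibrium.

At equilibrium, K_c = [T]²·[J] / [B]² = 1.63e-5.
([T])²·(8.09e-5) / (0.00956)² = 1.63e-5
[T]² = 1.84e-5 ⇒ [T] = 0.00429 M

[T] = 0.00429 M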